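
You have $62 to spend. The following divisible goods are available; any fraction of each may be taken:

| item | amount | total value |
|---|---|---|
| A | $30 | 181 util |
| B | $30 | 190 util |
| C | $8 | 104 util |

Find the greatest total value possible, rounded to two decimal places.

438.80

Take in order of value per unit:
- C (104/8 per unit): all 8 → value 104, running total 104.00
- B (190/30 per unit): all 30 → value 190, running total 294.00
- A (181/30 per unit): 24 of 30 → value 24×181/30 = 144.8000, running total 438.80
Total 438.80.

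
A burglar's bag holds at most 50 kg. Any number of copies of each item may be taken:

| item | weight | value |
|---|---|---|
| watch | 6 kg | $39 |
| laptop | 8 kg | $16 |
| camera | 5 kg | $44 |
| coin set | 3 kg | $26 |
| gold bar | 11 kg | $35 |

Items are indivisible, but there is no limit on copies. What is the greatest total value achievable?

$440

Best value-per-unit is camera at 44/5, and filling with it alone uses weight 10×5=50. No mix of the others beats 10×44 = 440.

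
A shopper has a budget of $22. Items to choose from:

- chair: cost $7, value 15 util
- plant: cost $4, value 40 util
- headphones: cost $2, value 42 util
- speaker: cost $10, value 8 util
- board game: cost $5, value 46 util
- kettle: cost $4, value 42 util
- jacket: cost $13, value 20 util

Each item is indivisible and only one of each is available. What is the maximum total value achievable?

Check high-value combinations within $22:
- chair+plant+headphones+board game+kettle: cost 7+4+2+5+4=22, value 15+40+42+46+42=185
- plant+headphones+board game+kettle: cost 4+2+5+4=15, value 40+42+46+42=170
- chair+headphones+board game+kettle: cost 7+2+5+4=18, value 15+42+46+42=145
Best: 185 util.

185 util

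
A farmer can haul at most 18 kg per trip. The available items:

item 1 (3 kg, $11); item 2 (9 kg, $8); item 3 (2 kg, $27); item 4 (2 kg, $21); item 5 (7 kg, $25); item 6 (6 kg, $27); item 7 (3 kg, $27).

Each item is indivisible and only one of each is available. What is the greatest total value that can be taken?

$113

This is a 0/1 knapsack; check combinations near the capacity.
- item 1+item 3+item 4+item 6+item 7: weight 3+2+2+6+3=16, value 11+27+21+27+27=113
- item 1+item 3+item 4+item 5+item 7: weight 3+2+2+7+3=17, value 11+27+21+25+27=111
- item 3+item 5+item 6+item 7: weight 2+7+6+3=18, value 27+25+27+27=106
Best: $113.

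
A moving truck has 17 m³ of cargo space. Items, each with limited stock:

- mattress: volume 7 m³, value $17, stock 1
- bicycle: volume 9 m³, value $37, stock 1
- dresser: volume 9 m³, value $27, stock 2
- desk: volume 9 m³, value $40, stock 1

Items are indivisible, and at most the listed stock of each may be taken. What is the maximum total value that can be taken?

$57

Best selections within volume 17 and stock limits:
- 1×mattress + 1×desk: volume 16, value 57
- 1×mattress + 1×bicycle: volume 16, value 54
Best: $57.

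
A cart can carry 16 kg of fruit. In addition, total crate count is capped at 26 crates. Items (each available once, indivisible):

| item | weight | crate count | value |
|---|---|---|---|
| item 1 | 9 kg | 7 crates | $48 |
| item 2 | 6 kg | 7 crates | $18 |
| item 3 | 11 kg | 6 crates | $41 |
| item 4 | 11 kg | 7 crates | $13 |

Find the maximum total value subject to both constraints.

Feasible sets respecting both limits:
- item 1+item 2: weight 15, crate count 14, value 66
- item 1: weight 9, crate count 7, value 48
- item 3: weight 11, crate count 6, value 41
Best: $66.

$66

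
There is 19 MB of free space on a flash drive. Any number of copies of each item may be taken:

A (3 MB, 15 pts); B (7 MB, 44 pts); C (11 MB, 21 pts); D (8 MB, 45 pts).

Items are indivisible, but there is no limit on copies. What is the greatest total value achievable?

Best value-per-unit is B at 44/7; filling with it alone gives 2×44 = 88.
Optimal mix: 1×A + 2×D → size 19, value 105.

105 pts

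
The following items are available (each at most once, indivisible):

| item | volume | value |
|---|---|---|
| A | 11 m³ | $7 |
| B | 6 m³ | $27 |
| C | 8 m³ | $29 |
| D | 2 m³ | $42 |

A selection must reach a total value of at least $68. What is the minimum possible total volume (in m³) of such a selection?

Subsets with value ≥ 68, sorted by total volume:
- B+D: volume 8, value 69
- C+D: volume 10, value 71
- B+C+D: volume 16, value 98
- A+B+D: volume 19, value 76
Minimum volume: 8 m³.

8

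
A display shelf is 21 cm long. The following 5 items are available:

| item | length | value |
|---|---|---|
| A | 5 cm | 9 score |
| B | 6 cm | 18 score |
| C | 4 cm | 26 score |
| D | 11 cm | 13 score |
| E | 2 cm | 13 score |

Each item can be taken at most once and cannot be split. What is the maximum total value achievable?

66 score

Check high-value combinations within 21 cm:
- A+B+C+E: length 5+6+4+2=17, value 9+18+26+13=66
- B+C+E: length 6+4+2=12, value 18+26+13=57
- B+C+D: length 6+4+11=21, value 18+26+13=57
- A+B+C: length 5+6+4=15, value 9+18+26=53
- C+D+E: length 4+11+2=17, value 26+13+13=52
Best: 66 score.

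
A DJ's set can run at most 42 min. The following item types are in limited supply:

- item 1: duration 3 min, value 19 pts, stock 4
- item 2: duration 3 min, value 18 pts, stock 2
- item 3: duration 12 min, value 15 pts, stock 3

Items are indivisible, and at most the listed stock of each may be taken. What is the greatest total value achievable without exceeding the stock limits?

142 pts

Best selections within duration 42 and stock limits:
- 4×item 1 + 2×item 2 + 2×item 3: duration 42, value 142
- 4×item 1 + 2×item 2 + 1×item 3: duration 30, value 127
Best: 142 pts.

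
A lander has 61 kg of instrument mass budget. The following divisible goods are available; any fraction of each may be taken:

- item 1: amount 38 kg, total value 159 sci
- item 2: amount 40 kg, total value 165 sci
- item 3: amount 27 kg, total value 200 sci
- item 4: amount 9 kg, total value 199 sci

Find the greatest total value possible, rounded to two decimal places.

Take in order of value per unit:
- item 4 (199/9 per unit): all 9 → value 199, running total 199.00
- item 3 (200/27 per unit): all 27 → value 200, running total 399.00
- item 1 (159/38 per unit): 25 of 38 → value 25×159/38 = 104.6053, running total 503.61
Total 503.61.

503.61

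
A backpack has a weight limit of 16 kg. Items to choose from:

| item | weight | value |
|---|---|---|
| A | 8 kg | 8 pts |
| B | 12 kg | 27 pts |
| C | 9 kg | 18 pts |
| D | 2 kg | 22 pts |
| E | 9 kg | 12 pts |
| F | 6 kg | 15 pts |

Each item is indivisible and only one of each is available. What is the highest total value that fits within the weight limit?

Check high-value combinations within 16 kg:
- B+D: weight 12+2=14, value 27+22=49
- A+D+F: weight 8+2+6=16, value 8+22+15=45
- C+D: weight 9+2=11, value 18+22=40
- D+F: weight 2+6=8, value 22+15=37
Best: 49 pts.

49 pts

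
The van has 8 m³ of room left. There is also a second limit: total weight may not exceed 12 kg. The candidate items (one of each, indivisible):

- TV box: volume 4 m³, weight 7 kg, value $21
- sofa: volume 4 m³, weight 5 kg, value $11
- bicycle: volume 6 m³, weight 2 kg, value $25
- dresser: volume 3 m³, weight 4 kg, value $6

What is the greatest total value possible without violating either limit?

$32

Feasible sets respecting both limits:
- TV box+sofa: volume 8, weight 12, value 32
- TV box+dresser: volume 7, weight 11, value 27
- bicycle: volume 6, weight 2, value 25
Best: $32.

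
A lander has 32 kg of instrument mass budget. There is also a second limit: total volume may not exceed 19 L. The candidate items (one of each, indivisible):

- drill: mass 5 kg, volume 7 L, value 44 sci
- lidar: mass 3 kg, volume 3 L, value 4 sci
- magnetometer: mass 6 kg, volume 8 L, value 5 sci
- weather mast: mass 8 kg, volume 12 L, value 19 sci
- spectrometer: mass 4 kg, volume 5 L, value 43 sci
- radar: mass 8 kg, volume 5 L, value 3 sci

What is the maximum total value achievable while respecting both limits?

Feasible sets respecting both limits:
- drill+lidar+spectrometer: mass 12, volume 15, value 91
- drill+spectrometer+radar: mass 17, volume 17, value 90
- drill+spectrometer: mass 9, volume 12, value 87
Best: 91 sci.

91 sci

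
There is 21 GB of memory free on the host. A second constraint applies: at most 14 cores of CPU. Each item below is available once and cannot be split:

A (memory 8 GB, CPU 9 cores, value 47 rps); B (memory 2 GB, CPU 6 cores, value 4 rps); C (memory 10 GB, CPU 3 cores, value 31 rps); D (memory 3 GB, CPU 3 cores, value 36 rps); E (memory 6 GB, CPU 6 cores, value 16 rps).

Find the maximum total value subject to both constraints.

83 rps

Feasible sets respecting both limits:
- A+D: memory 11, CPU 12, value 83
- C+D+E: memory 19, CPU 12, value 83
- A+C: memory 18, CPU 12, value 78
Best: 83 rps.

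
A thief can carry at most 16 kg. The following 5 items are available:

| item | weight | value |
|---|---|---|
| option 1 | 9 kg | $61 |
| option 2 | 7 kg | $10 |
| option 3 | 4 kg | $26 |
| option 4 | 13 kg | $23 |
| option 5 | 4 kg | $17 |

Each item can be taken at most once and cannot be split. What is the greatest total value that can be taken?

Check high-value combinations within 16 kg:
- option 1+option 3: weight 9+4=13, value 61+26=87
- option 1+option 5: weight 9+4=13, value 61+17=78
- option 1+option 2: weight 9+7=16, value 61+10=71
- option 1: weight 9, value 61
- option 2+option 3+option 5: weight 7+4+4=15, value 10+26+17=53
Best: $87.

$87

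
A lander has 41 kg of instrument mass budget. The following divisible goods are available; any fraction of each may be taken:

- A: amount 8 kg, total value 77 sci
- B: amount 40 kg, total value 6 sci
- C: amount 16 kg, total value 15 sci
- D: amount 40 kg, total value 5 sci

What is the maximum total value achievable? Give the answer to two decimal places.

94.55

Take in order of value per unit:
- A (77/8 per unit): all 8 → value 77, running total 77.00
- C (15/16 per unit): all 16 → value 15, running total 92.00
- B (6/40 per unit): 17 of 40 → value 17×6/40 = 2.5500, running total 94.55
Total 94.55.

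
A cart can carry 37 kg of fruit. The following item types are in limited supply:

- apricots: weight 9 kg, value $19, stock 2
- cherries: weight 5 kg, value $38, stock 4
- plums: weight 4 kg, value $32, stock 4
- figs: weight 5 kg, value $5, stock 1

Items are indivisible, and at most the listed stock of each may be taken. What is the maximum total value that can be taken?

$280

Best selections within weight 37 and stock limits:
- 4×cherries + 4×plums: weight 36, value 280
- 4×cherries + 3×plums + 1×figs: weight 37, value 253
- 4×cherries + 3×plums: weight 32, value 248
- 3×cherries + 4×plums + 1×figs: weight 36, value 247
Best: $280.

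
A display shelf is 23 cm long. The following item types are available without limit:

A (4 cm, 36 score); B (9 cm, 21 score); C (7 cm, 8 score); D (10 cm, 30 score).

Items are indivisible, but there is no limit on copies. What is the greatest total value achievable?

180 score

Best value-per-unit is A at 36/4, and filling with it alone uses length 5×4=20. No mix of the others beats 5×36 = 180.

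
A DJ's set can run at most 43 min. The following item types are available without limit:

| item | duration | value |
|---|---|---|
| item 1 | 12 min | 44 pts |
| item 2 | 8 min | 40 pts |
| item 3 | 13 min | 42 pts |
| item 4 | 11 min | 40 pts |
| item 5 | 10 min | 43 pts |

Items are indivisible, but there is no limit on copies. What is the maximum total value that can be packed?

203 pts

Best value-per-unit is item 2 at 40/8; filling with it alone gives 5×40 = 200.
Optimal mix: 4×item 2 + 1×item 5 → duration 42, value 203.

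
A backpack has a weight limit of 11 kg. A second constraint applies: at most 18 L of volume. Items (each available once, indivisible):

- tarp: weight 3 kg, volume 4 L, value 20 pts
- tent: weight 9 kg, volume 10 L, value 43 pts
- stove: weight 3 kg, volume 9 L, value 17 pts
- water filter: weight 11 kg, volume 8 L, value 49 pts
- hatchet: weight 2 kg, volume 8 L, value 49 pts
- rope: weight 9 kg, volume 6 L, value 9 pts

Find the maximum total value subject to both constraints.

Feasible sets respecting both limits:
- tent+hatchet: weight 11, volume 18, value 92
- tarp+hatchet: weight 5, volume 12, value 69
- stove+hatchet: weight 5, volume 17, value 66
- hatchet+rope: weight 11, volume 14, value 58
Best: 92 pts.

92 pts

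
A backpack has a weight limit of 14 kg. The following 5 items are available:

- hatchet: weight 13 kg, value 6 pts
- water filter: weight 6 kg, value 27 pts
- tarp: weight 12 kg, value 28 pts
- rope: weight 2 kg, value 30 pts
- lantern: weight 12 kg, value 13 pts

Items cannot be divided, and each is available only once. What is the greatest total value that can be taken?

58 pts

Check high-value combinations within 14 kg:
- tarp+rope: weight 12+2=14, value 28+30=58
- water filter+rope: weight 6+2=8, value 27+30=57
- rope+lantern: weight 2+12=14, value 30+13=43
Best: 58 pts.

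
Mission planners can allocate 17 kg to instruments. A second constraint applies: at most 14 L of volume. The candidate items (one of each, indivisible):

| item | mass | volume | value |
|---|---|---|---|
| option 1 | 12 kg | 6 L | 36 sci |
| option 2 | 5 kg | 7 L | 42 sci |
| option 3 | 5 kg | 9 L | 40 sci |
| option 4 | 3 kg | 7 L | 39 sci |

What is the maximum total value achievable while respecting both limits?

81 sci

Feasible sets respecting both limits:
- option 2+option 4: mass 8, volume 14, value 81
- option 1+option 2: mass 17, volume 13, value 78
- option 1+option 4: mass 15, volume 13, value 75
- option 2: mass 5, volume 7, value 42
Best: 81 sci.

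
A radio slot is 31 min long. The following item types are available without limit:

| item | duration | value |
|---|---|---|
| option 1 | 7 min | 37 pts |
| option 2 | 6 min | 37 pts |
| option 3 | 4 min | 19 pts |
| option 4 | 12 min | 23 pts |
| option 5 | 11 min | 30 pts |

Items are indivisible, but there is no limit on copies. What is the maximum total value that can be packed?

185 pts

Best value-per-unit is option 2 at 37/6; filling with it alone gives 5×37 = 185.
Optimal mix: 1×option 1 + 4×option 2 → duration 31, value 185.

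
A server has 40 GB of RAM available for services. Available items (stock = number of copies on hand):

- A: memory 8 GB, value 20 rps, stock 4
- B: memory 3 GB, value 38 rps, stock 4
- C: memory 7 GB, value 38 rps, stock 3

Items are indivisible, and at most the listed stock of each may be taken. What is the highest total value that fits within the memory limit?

266 rps

Top feasible selections:
- 4×B + 3×C: memory 33, value 266
- 1×A + 4×B + 2×C: memory 34, value 248
- 1×A + 3×B + 3×C: memory 38, value 248
- 2×A + 4×B + 1×C: memory 35, value 230
Best: 266 rps.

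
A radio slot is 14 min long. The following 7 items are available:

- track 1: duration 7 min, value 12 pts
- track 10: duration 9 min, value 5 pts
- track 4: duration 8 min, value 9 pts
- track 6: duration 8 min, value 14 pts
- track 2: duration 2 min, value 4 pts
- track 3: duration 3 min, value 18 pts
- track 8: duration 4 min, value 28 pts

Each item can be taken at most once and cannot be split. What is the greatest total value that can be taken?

Check high-value combinations within 14 min:
- track 1+track 3+track 8: duration 7+3+4=14, value 12+18+28=58
- track 2+track 3+track 8: duration 2+3+4=9, value 4+18+28=50
- track 3+track 8: duration 3+4=7, value 18+28=46
- track 6+track 2+track 8: duration 8+2+4=14, value 14+4+28=46
- track 1+track 2+track 8: duration 7+2+4=13, value 12+4+28=44
Best: 58 pts.

58 pts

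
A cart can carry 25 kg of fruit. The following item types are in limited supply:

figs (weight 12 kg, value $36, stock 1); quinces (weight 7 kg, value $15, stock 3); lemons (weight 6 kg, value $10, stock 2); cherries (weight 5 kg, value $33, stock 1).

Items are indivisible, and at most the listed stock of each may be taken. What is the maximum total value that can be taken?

Best selections within weight 25 and stock limits:
- 1×figs + 1×quinces + 1×cherries: weight 24, value 84
- 1×figs + 1×lemons + 1×cherries: weight 23, value 79
Best: $84.

$84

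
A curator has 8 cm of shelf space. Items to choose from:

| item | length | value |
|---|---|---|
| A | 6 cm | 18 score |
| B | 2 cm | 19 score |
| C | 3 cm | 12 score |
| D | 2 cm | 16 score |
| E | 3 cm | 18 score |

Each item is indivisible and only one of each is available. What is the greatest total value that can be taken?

Check high-value combinations within 8 cm:
- B+D+E: length 2+2+3=7, value 19+16+18=53
- B+C+E: length 2+3+3=8, value 19+12+18=49
- B+C+D: length 2+3+2=7, value 19+12+16=47
Best: 53 score.

53 score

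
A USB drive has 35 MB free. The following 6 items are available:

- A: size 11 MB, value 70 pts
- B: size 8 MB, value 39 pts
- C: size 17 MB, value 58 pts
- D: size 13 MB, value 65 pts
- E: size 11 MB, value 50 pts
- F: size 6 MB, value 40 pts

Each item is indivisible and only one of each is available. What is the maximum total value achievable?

185 pts

Check high-value combinations within 35 MB:
- A+D+E: size 11+13+11=35, value 70+65+50=185
- A+D+F: size 11+13+6=30, value 70+65+40=175
- A+B+D: size 11+8+13=32, value 70+39+65=174
Best: 185 pts.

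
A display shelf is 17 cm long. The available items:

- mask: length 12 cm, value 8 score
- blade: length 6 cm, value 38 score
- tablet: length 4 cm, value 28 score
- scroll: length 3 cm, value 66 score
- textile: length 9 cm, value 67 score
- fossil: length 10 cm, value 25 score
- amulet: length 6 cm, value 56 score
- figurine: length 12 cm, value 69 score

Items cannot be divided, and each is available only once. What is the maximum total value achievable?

161 score

Check high-value combinations within 17 cm:
- tablet+scroll+textile: length 4+3+9=16, value 28+66+67=161
- blade+scroll+amulet: length 6+3+6=15, value 38+66+56=160
- tablet+scroll+amulet: length 4+3+6=13, value 28+66+56=150
- scroll+figurine: length 3+12=15, value 66+69=135
Best: 161 score.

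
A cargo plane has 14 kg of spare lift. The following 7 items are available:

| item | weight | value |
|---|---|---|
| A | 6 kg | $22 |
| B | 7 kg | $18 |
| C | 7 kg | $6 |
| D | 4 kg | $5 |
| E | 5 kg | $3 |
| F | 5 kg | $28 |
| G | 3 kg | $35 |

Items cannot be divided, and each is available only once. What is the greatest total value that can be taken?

Check high-value combinations within 14 kg:
- A+F+G: weight 6+5+3=14, value 22+28+35=85
- D+F+G: weight 4+5+3=12, value 5+28+35=68
- E+F+G: weight 5+5+3=13, value 3+28+35=66
- F+G: weight 5+3=8, value 28+35=63
Best: $85.

$85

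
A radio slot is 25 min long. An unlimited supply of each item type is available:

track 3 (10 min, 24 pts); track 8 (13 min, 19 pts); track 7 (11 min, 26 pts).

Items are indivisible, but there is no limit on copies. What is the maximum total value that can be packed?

52 pts

Best value-per-unit is track 3 at 24/10; filling with it alone gives 2×24 = 48.
Optimal mix: 2×track 7 → duration 22, value 52.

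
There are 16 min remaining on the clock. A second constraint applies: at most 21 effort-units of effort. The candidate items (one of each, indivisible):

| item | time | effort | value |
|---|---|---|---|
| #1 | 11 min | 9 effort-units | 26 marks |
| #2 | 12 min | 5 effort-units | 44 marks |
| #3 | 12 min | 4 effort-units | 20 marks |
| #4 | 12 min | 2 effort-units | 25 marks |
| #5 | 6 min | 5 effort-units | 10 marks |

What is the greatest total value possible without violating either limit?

44 marks

Feasible sets respecting both limits:
- #2: time 12, effort 5, value 44
- #1: time 11, effort 9, value 26
- #4: time 12, effort 2, value 25
- #3: time 12, effort 4, value 20
Best: 44 marks.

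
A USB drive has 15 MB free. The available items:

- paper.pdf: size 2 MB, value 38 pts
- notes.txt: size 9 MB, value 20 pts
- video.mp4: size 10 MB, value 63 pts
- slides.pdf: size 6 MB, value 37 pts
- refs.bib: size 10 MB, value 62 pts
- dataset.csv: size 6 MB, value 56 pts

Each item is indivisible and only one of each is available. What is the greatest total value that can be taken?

131 pts

Check high-value combinations within 15 MB:
- paper.pdf+slides.pdf+dataset.csv: size 2+6+6=14, value 38+37+56=131
- paper.pdf+video.mp4: size 2+10=12, value 38+63=101
- paper.pdf+refs.bib: size 2+10=12, value 38+62=100
- paper.pdf+dataset.csv: size 2+6=8, value 38+56=94
Best: 131 pts.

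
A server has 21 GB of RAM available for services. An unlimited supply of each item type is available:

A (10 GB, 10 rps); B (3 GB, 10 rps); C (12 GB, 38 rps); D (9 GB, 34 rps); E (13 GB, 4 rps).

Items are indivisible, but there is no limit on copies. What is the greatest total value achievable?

Best value-per-unit is D at 34/9; filling with it alone gives 2×34 = 68.
Optimal mix: 1×B + 2×D → memory 21, value 78.

78 rps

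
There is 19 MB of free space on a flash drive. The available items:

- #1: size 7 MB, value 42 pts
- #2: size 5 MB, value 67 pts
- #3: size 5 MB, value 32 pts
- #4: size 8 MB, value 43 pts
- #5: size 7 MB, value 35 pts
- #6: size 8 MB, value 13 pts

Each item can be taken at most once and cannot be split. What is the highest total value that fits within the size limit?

Check high-value combinations within 19 MB:
- #1+#2+#5: size 7+5+7=19, value 42+67+35=144
- #2+#3+#4: size 5+5+8=18, value 67+32+43=142
- #1+#2+#3: size 7+5+5=17, value 42+67+32=141
- #2+#3+#5: size 5+5+7=17, value 67+32+35=134
Best: 144 pts.

144 pts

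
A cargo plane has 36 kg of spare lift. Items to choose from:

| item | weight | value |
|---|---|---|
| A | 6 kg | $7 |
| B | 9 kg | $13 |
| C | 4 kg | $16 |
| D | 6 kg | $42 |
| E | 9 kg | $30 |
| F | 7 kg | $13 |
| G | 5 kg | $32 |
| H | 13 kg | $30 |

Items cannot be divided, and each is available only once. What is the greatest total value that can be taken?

$134

This is a 0/1 knapsack; check combinations near the capacity.
- D+E+G+H: weight 6+9+5+13=33, value 42+30+32+30=134
- C+D+E+F+G: weight 4+6+9+7+5=31, value 16+42+30+13+32=133
- B+C+D+E+G: weight 9+4+6+9+5=33, value 13+16+42+30+32=133
- C+D+F+G+H: weight 4+6+7+5+13=35, value 16+42+13+32+30=133
- B+D+E+F+G: weight 9+6+9+7+5=36, value 13+42+30+13+32=130
Best: $134.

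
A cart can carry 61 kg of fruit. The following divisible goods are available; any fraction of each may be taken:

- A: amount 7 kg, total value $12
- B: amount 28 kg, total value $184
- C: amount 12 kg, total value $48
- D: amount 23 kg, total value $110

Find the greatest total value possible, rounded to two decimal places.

Take in order of value per unit:
- B (184/28 per unit): all 28 → value 184, running total 184.00
- D (110/23 per unit): all 23 → value 110, running total 294.00
- C (48/12 per unit): 10 of 12 → value 10×48/12 = 40.0000, running total 334.00
Total 334.00.

334.00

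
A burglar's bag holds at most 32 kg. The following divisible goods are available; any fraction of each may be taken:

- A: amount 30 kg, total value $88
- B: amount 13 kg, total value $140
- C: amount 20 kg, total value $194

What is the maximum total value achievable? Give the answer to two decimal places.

Take in order of value per unit:
- B (140/13 per unit): all 13 → value 140, running total 140.00
- C (194/20 per unit): 19 of 20 → value 19×194/20 = 184.3000, running total 324.30
Total 324.30.

324.30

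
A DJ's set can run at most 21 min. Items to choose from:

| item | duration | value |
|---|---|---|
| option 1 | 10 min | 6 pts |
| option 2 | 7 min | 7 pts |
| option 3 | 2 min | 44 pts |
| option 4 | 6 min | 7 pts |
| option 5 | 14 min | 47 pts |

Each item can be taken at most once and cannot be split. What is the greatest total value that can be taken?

91 pts

Check high-value combinations within 21 min:
- option 3+option 5: duration 2+14=16, value 44+47=91
- option 2+option 3+option 4: duration 7+2+6=15, value 7+44+7=58
- option 1+option 3+option 4: duration 10+2+6=18, value 6+44+7=57
- option 1+option 2+option 3: duration 10+7+2=19, value 6+7+44=57
Best: 91 pts.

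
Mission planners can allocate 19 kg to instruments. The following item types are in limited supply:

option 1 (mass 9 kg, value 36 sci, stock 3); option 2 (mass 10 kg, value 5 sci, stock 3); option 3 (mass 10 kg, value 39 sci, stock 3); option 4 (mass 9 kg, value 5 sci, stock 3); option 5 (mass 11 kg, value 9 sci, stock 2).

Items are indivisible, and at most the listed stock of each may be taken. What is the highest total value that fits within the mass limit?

75 sci

Top feasible selections:
- 1×option 1 + 1×option 3: mass 19, value 75
- 2×option 1: mass 18, value 72
- 1×option 3 + 1×option 4: mass 19, value 44
Best: 75 sci.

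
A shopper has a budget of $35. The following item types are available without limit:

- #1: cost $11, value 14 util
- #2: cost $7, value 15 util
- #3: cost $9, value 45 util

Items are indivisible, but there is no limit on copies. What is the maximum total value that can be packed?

Best value-per-unit is #3 at 45/9; filling with it alone gives 3×45 = 135.
Optimal mix: 1×#2 + 3×#3 → cost 34, value 150.

150 util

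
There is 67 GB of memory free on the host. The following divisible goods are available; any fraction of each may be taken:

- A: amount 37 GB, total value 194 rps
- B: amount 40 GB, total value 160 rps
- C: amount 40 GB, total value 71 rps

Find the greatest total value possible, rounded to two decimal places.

314.00

Take in order of value per unit:
- A (194/37 per unit): all 37 → value 194, running total 194.00
- B (160/40 per unit): 30 of 40 → value 30×160/40 = 120.0000, running total 314.00
Total 314.00.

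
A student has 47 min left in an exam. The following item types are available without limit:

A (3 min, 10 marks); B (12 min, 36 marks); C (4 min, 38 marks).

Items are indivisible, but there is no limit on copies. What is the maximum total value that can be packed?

Best value-per-unit is C at 38/4; filling with it alone gives 11×38 = 418.
Optimal mix: 1×A + 11×C → time 47, value 428.

428 marks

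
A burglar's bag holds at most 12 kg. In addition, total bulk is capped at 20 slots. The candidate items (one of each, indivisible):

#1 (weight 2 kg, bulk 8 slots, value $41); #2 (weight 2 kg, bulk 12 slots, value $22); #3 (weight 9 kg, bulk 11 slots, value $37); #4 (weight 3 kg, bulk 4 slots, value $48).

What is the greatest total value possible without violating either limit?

$89

Feasible sets respecting both limits:
- #1+#4: weight 5, bulk 12, value 89
- #3+#4: weight 12, bulk 15, value 85
- #1+#3: weight 11, bulk 19, value 78
- #2+#4: weight 5, bulk 16, value 70
Best: $89.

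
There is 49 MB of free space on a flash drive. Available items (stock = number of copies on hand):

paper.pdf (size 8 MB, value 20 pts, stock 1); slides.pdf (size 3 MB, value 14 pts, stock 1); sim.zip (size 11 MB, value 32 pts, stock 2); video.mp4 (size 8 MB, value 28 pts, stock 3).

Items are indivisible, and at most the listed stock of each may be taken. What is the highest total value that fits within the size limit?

162 pts

Best selections within size 49 and stock limits:
- 1×slides.pdf + 2×sim.zip + 3×video.mp4: size 49, value 162
- 1×paper.pdf + 1×slides.pdf + 2×sim.zip + 2×video.mp4: size 49, value 154
- 1×paper.pdf + 1×slides.pdf + 1×sim.zip + 3×video.mp4: size 46, value 150
Best: 162 pts.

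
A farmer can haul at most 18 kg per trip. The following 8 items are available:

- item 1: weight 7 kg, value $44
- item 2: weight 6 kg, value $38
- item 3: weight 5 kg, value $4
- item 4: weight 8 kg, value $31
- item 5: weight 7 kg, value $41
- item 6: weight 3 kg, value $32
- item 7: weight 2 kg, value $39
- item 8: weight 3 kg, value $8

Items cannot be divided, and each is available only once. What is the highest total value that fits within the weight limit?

Check high-value combinations within 18 kg:
- item 1+item 2+item 6+item 7: weight 7+6+3+2=18, value 44+38+32+39=153
- item 2+item 5+item 6+item 7: weight 6+7+3+2=18, value 38+41+32+39=150
- item 1+item 2+item 7+item 8: weight 7+6+2+3=18, value 44+38+39+8=129
Best: $153.

$153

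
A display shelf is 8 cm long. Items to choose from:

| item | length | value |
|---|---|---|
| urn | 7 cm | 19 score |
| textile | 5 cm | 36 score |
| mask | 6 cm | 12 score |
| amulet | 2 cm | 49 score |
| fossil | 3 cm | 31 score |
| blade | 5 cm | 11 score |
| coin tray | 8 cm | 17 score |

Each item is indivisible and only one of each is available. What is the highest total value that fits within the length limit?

85 score

Check high-value combinations within 8 cm:
- textile+amulet: length 5+2=7, value 36+49=85
- amulet+fossil: length 2+3=5, value 49+31=80
- textile+fossil: length 5+3=8, value 36+31=67
- mask+amulet: length 6+2=8, value 12+49=61
- amulet+blade: length 2+5=7, value 49+11=60
Best: 85 score.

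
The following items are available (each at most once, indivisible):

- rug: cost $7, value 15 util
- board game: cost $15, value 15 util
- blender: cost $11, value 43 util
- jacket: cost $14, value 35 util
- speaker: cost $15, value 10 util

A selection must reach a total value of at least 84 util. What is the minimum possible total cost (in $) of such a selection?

32

Subsets with value ≥ 84, sorted by total cost:
- rug+blender+jacket: cost 32, value 93
- board game+blender+jacket: cost 40, value 93
Minimum cost: 32 $.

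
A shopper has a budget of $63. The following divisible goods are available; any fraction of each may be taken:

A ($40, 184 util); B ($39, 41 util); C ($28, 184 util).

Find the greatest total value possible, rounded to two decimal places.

Take in order of value per unit:
- C (184/28 per unit): all 28 → value 184, running total 184.00
- A (184/40 per unit): 35 of 40 → value 35×184/40 = 161.0000, running total 345.00
Total 345.00.

345.00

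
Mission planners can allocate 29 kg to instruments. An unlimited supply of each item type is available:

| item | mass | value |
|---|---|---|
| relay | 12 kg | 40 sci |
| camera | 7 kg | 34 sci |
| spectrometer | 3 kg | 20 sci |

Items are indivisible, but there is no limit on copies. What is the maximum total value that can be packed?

Best value-per-unit is spectrometer at 20/3, and filling with it alone uses mass 9×3=27. No mix of the others beats 9×20 = 180.

180 sci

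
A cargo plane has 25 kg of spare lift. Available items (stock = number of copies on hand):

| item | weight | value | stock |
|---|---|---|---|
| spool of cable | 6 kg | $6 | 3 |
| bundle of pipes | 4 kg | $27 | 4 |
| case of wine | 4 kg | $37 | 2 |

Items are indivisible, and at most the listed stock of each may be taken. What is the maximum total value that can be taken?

$182

Top feasible selections:
- 4×bundle of pipes + 2×case of wine: weight 24, value 182
- 3×bundle of pipes + 2×case of wine: weight 20, value 155
- 4×bundle of pipes + 1×case of wine: weight 20, value 145
- 1×spool of cable + 2×bundle of pipes + 2×case of wine: weight 22, value 134
Best: $182.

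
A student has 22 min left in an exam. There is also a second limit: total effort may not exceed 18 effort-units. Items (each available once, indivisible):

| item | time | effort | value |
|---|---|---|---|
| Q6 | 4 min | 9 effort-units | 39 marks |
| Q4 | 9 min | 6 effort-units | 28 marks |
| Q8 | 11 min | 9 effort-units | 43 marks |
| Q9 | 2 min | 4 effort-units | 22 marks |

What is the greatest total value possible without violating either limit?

Feasible sets respecting both limits:
- Q6+Q8: time 15, effort 18, value 82
- Q4+Q8: time 20, effort 15, value 71
- Q6+Q4: time 13, effort 15, value 67
- Q8+Q9: time 13, effort 13, value 65
Best: 82 marks.

82 marks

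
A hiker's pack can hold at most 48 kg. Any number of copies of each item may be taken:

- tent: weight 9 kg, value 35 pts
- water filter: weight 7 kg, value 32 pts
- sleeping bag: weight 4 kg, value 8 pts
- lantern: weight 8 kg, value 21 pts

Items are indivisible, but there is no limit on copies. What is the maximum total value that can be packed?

Best value-per-unit is water filter at 32/7; filling with it alone gives 6×32 = 192.
Optimal mix: 1×tent + 5×water filter + 1×sleeping bag → weight 48, value 203.

203 pts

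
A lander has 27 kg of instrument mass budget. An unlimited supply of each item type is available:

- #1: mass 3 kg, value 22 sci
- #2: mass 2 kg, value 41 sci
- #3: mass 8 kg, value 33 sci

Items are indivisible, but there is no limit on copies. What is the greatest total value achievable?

533 sci

Best value-per-unit is #2 at 41/2, and filling with it alone uses mass 13×2=26. No mix of the others beats 13×41 = 533.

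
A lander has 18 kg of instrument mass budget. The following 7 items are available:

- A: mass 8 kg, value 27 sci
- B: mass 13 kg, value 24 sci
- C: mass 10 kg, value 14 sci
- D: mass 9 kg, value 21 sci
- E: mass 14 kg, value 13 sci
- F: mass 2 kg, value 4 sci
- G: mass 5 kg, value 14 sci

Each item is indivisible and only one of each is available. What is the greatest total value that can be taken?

This is a 0/1 knapsack; check combinations near the capacity.
- A+D: mass 8+9=17, value 27+21=48
- A+F+G: mass 8+2+5=15, value 27+4+14=45
- A+G: mass 8+5=13, value 27+14=41
- A+C: mass 8+10=18, value 27+14=41
Best: 48 sci.

48 sci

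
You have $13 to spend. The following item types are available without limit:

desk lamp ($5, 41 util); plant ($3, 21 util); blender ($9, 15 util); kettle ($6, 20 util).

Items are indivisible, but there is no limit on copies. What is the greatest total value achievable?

103 util

Best value-per-unit is desk lamp at 41/5; filling with it alone gives 2×41 = 82.
Optimal mix: 2×desk lamp + 1×plant → cost 13, value 103.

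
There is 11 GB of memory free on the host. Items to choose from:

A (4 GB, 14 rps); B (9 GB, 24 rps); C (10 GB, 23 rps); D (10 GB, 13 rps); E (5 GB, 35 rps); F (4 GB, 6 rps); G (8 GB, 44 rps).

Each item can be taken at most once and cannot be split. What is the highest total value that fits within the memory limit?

This is a 0/1 knapsack; check combinations near the capacity.
- A+E: memory 4+5=9, value 14+35=49
- G: memory 8, value 44
- E+F: memory 5+4=9, value 35+6=41
Best: 49 rps.

49 rps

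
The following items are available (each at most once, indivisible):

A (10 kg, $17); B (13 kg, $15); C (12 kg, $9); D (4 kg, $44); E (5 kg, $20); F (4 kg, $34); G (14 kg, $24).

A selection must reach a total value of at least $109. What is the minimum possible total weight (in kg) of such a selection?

Subsets with value ≥ 109, sorted by total weight:
- A+D+E+F: weight 23, value 115
- B+D+E+F: weight 26, value 113
- D+E+F+G: weight 27, value 122
- A+B+D+F: weight 31, value 110
Minimum weight: 23 kg.

23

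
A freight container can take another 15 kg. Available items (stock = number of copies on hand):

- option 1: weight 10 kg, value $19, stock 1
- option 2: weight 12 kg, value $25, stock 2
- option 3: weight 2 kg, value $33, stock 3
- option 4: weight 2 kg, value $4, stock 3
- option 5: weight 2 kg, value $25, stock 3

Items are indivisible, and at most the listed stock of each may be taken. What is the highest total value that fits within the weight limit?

Best selections within weight 15 and stock limits:
- 3×option 3 + 1×option 4 + 3×option 5: weight 14, value 178
- 3×option 3 + 3×option 5: weight 12, value 174
Best: $178.

$178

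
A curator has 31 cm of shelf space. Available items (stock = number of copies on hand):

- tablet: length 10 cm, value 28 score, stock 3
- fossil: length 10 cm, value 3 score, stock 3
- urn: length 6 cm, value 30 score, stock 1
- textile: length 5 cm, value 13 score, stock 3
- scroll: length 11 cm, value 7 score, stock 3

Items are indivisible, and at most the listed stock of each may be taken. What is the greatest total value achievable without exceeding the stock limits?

Top feasible selections:
- 2×tablet + 1×urn + 1×textile: length 31, value 99
- 1×tablet + 1×urn + 3×textile: length 31, value 97
- 2×tablet + 1×urn: length 26, value 86
Best: 99 score.

99 score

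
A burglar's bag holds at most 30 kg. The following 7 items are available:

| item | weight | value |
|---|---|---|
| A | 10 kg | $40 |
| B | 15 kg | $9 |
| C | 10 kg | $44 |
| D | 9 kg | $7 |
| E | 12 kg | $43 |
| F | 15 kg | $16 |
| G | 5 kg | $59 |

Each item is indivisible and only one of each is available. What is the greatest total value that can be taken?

This is a 0/1 knapsack; check combinations near the capacity.
- C+E+G: weight 10+12+5=27, value 44+43+59=146
- A+C+G: weight 10+10+5=25, value 40+44+59=143
- A+E+G: weight 10+12+5=27, value 40+43+59=142
Best: $146.

$146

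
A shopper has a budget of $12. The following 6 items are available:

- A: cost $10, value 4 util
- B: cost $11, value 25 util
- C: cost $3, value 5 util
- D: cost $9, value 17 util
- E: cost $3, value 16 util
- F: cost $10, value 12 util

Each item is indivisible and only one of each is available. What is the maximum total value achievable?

Check high-value combinations within $12:
- D+E: cost 9+3=12, value 17+16=33
- B: cost 11, value 25
- C+D: cost 3+9=12, value 5+17=22
- C+E: cost 3+3=6, value 5+16=21
- D: cost 9, value 17
Best: 33 util.

33 util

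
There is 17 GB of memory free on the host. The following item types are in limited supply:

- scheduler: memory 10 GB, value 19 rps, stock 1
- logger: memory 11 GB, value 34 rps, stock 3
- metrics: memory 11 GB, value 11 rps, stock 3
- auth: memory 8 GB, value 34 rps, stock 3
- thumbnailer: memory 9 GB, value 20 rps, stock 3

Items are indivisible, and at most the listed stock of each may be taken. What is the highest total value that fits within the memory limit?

Top feasible selections:
- 2×auth: memory 16, value 68
- 1×auth + 1×thumbnailer: memory 17, value 54
- 1×auth: memory 8, value 34
Best: 68 rps.

68 rps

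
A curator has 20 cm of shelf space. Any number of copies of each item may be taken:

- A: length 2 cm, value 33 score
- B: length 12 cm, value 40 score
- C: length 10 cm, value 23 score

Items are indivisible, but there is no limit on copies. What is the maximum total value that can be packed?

Best value-per-unit is A at 33/2, and filling with it alone uses length 10×2=20. No mix of the others beats 10×33 = 330.

330 score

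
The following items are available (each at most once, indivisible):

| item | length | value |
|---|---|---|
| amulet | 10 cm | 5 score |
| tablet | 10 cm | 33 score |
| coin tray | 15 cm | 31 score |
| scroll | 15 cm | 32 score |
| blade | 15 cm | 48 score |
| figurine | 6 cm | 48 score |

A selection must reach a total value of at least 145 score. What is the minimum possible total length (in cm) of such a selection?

46

Subsets with value ≥ 145, sorted by total length:
- tablet+scroll+blade+figurine: length 46, value 161
- tablet+coin tray+blade+figurine: length 46, value 160
- coin tray+scroll+blade+figurine: length 51, value 159
- amulet+tablet+scroll+blade+figurine: length 56, value 166
Minimum length: 46 cm.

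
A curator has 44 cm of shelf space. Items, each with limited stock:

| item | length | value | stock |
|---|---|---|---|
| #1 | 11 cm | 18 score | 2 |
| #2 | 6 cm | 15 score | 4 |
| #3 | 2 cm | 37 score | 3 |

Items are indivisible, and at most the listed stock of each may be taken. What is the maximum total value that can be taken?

Top feasible selections:
- 1×#1 + 4×#2 + 3×#3: length 41, value 189
- 2×#1 + 2×#2 + 3×#3: length 40, value 177
Best: 189 score.

189 score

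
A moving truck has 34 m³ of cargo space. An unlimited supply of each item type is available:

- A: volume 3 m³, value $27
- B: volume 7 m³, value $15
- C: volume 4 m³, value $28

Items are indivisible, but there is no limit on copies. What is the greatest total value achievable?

Best value-per-unit is A at 27/3; filling with it alone gives 11×27 = 297.
Optimal mix: 10×A + 1×C → volume 34, value 298.

$298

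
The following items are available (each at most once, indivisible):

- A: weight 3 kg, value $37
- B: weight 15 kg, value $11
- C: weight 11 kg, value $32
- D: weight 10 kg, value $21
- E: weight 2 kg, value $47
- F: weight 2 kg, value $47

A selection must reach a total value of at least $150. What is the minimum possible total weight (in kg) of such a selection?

Subsets with value ≥ 150, sorted by total weight:
- A+D+E+F: weight 17, value 152
- A+C+E+F: weight 18, value 163
- A+C+D+E+F: weight 28, value 184
- A+B+D+E+F: weight 32, value 163
Minimum weight: 17 kg.

17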